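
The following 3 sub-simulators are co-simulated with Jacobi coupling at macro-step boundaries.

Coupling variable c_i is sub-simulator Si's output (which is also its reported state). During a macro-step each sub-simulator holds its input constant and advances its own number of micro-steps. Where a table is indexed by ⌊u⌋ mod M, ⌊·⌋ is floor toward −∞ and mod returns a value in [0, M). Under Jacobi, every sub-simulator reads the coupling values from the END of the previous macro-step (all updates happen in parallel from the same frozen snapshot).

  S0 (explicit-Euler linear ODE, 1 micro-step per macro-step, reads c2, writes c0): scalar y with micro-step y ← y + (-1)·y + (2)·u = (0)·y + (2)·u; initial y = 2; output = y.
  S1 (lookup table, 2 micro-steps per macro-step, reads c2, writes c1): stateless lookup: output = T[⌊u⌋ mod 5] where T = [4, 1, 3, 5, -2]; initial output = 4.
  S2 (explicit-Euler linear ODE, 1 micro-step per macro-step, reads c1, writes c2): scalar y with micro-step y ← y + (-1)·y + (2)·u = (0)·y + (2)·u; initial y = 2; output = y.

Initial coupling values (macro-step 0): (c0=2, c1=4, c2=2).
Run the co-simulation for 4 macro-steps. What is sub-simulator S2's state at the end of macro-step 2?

S2 state at macro-step 2 = 6

macro 1: S0 reads c2=2 → after 1×micro: 4; S1 reads c2=2 → after 2×micro: 3; S2 reads c1=4 → after 1×micro: 8 ⇒ (c0=4, c1=3, c2=8)
macro 2: S0 reads c2=8 → after 1×micro: 16; S1 reads c2=8 → after 2×micro: 5; S2 reads c1=3 → after 1×micro: 6 ⇒ (c0=16, c1=5, c2=6)
macro 3: S0 reads c2=6 → after 1×micro: 12; S1 reads c2=6 → after 2×micro: 1; S2 reads c1=5 → after 1×micro: 10 ⇒ (c0=12, c1=1, c2=10)
macro 4: S0 reads c2=10 → after 1×micro: 20; S1 reads c2=10 → after 2×micro: 4; S2 reads c1=1 → after 1×micro: 2 ⇒ (c0=20, c1=4, c2=2)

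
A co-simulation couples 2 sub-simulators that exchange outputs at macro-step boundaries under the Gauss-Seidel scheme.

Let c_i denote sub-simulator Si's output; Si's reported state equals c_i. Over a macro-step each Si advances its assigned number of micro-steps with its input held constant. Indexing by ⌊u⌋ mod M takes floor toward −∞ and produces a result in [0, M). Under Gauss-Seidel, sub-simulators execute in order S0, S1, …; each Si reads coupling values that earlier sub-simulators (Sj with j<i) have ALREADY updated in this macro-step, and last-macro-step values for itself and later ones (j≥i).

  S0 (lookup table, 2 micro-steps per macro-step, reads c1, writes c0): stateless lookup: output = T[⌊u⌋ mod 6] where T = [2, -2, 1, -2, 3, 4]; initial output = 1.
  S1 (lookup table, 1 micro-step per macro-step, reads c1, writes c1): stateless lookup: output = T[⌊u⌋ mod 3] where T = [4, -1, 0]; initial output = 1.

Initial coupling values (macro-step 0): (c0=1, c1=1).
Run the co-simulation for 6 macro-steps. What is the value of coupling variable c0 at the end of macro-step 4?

macro 1: S0 reads c1=1 → after 2×micro: -2; S1 reads c1=1 → after 1×micro: -1 ⇒ (c0=-2, c1=-1)
macro 2: S0 reads c1=-1 → after 2×micro: 4; S1 reads c1=-1 → after 1×micro: 0 ⇒ (c0=4, c1=0)
macro 3: S0 reads c1=0 → after 2×micro: 2; S1 reads c1=0 → after 1×micro: 4 ⇒ (c0=2, c1=4)
macro 4: S0 reads c1=4 → after 2×micro: 3; S1 reads c1=4 → after 1×micro: -1 ⇒ (c0=3, c1=-1)
macro 5: S0 reads c1=-1 → after 2×micro: 4; S1 reads c1=-1 → after 1×micro: 0 ⇒ (c0=4, c1=0)
macro 6: S0 reads c1=0 → after 2×micro: 2; S1 reads c1=0 → after 1×micro: 4 ⇒ (c0=2, c1=4)

c0 at macro-step 4 = 3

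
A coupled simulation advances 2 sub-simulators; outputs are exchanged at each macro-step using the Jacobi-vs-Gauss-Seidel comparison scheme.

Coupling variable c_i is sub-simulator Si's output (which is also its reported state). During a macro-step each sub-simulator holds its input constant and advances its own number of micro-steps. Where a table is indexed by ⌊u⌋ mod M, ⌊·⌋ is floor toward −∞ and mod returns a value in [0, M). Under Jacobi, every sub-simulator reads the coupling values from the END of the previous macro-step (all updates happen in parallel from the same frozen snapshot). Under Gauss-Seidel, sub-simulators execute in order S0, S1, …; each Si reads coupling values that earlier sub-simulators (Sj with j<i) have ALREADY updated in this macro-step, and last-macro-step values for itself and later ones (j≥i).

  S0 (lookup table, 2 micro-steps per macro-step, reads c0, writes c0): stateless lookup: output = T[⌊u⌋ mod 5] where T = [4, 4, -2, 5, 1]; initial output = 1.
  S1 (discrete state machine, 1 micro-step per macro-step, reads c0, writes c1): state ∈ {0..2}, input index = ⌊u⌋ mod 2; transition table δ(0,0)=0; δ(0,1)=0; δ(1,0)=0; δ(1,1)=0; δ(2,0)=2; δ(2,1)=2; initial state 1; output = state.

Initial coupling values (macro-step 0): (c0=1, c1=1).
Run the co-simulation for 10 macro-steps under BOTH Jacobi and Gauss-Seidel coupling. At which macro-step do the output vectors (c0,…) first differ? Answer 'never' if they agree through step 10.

[Jacobi] macro 1: S0 reads c0=1 → after 2×micro: 4; S1 reads c0=1 → after 1×micro: 0 ⇒ (c0=4, c1=0)
[Jacobi] macro 2: S0 reads c0=4 → after 2×micro: 1; S1 reads c0=4 → after 1×micro: 0 ⇒ (c0=1, c1=0)
[Jacobi] macro 3: S0 reads c0=1 → after 2×micro: 4; S1 reads c0=1 → after 1×micro: 0 ⇒ (c0=4, c1=0)
[Jacobi] macro 4: S0 reads c0=4 → after 2×micro: 1; S1 reads c0=4 → after 1×micro: 0 ⇒ (c0=1, c1=0)
[Jacobi] macro 5: S0 reads c0=1 → after 2×micro: 4; S1 reads c0=1 → after 1×micro: 0 ⇒ (c0=4, c1=0)
[Jacobi] macro 6: S0 reads c0=4 → after 2×micro: 1; S1 reads c0=4 → after 1×micro: 0 ⇒ (c0=1, c1=0)
[Jacobi] macro 7: S0 reads c0=1 → after 2×micro: 4; S1 reads c0=1 → after 1×micro: 0 ⇒ (c0=4, c1=0)
[Jacobi] macro 8: S0 reads c0=4 → after 2×micro: 1; S1 reads c0=4 → after 1×micro: 0 ⇒ (c0=1, c1=0)
[Jacobi] macro 9: S0 reads c0=1 → after 2×micro: 4; S1 reads c0=1 → after 1×micro: 0 ⇒ (c0=4, c1=0)
[Jacobi] macro 10: S0 reads c0=4 → after 2×micro: 1; S1 reads c0=4 → after 1×micro: 0 ⇒ (c0=1, c1=0)
[Gauss-Seidel] macro 1: S0 reads c0=1 → after 2×micro: 4; S1 reads c0=4 → after 1×micro: 0 ⇒ (c0=4, c1=0)
[Gauss-Seidel] macro 2: S0 reads c0=4 → after 2×micro: 1; S1 reads c0=1 → after 1×micro: 0 ⇒ (c0=1, c1=0)
[Gauss-Seidel] macro 3: S0 reads c0=1 → after 2×micro: 4; S1 reads c0=4 → after 1×micro: 0 ⇒ (c0=4, c1=0)
[Gauss-Seidel] macro 4: S0 reads c0=4 → after 2×micro: 1; S1 reads c0=1 → after 1×micro: 0 ⇒ (c0=1, c1=0)
[Gauss-Seidel] macro 5: S0 reads c0=1 → after 2×micro: 4; S1 reads c0=4 → after 1×micro: 0 ⇒ (c0=4, c1=0)
[Gauss-Seidel] macro 6: S0 reads c0=4 → after 2×micro: 1; S1 reads c0=1 → after 1×micro: 0 ⇒ (c0=1, c1=0)
[Gauss-Seidel] macro 7: S0 reads c0=1 → after 2×micro: 4; S1 reads c0=4 → after 1×micro: 0 ⇒ (c0=4, c1=0)
[Gauss-Seidel] macro 8: S0 reads c0=4 → after 2×micro: 1; S1 reads c0=1 → after 1×micro: 0 ⇒ (c0=1, c1=0)
[Gauss-Seidel] macro 9: S0 reads c0=1 → after 2×micro: 4; S1 reads c0=4 → after 1×micro: 0 ⇒ (c0=4, c1=0)
[Gauss-Seidel] macro 10: S0 reads c0=4 → after 2×micro: 1; S1 reads c0=1 → after 1×micro: 0 ⇒ (c0=1, c1=0)

first divergence at macro-step: never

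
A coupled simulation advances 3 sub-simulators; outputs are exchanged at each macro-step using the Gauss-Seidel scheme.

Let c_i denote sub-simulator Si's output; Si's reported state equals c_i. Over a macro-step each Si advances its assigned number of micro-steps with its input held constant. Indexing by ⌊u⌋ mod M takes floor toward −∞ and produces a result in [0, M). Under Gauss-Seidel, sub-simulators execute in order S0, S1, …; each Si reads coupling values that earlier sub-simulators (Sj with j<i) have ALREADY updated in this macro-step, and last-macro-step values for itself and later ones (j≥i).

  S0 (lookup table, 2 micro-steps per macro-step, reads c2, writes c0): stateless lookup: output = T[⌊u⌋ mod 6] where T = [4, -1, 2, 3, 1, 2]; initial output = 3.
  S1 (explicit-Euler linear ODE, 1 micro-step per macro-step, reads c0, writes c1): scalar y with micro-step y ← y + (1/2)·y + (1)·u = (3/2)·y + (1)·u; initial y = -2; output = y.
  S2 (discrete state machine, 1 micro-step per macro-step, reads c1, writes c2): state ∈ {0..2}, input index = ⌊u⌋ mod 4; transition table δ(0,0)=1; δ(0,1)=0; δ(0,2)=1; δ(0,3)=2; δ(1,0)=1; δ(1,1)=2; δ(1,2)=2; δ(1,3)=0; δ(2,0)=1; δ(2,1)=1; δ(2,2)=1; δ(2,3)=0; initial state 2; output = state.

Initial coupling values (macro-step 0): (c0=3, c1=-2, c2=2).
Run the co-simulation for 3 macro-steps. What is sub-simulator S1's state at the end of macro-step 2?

macro 1: S0 reads c2=2 → after 2×micro: 2; S1 reads c0=2 → after 1×micro: -1; S2 reads c1=-1 → after 1×micro: 0 ⇒ (c0=2, c1=-1, c2=0)
macro 2: S0 reads c2=0 → after 2×micro: 4; S1 reads c0=4 → after 1×micro: 5/2; S2 reads c1=5/2 → after 1×micro: 1 ⇒ (c0=4, c1=5/2, c2=1)
macro 3: S0 reads c2=1 → after 2×micro: -1; S1 reads c0=-1 → after 1×micro: 11/4; S2 reads c1=11/4 → after 1×micro: 2 ⇒ (c0=-1, c1=11/4, c2=2)

S1 state at macro-step 2 = 5/2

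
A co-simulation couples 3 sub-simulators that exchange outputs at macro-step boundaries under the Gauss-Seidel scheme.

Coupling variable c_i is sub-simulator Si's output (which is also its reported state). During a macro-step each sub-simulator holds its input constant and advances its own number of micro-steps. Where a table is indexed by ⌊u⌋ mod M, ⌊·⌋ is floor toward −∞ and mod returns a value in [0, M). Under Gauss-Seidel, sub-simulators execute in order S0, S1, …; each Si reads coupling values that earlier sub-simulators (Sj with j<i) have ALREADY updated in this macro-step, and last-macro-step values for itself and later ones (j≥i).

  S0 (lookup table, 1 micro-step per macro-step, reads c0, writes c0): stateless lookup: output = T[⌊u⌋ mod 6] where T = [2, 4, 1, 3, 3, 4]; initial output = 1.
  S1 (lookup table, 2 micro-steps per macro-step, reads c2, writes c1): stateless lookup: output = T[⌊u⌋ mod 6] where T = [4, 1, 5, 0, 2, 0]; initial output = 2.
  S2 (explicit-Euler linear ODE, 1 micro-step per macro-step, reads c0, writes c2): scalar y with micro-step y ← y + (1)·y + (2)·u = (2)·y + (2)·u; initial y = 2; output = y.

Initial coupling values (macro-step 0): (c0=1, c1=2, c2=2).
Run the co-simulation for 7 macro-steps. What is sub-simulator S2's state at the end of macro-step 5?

macro 1: S0 reads c0=1 → after 1×micro: 4; S1 reads c2=2 → after 2×micro: 5; S2 reads c0=4 → after 1×micro: 12 ⇒ (c0=4, c1=5, c2=12)
macro 2: S0 reads c0=4 → after 1×micro: 3; S1 reads c2=12 → after 2×micro: 4; S2 reads c0=3 → after 1×micro: 30 ⇒ (c0=3, c1=4, c2=30)
macro 3: S0 reads c0=3 → after 1×micro: 3; S1 reads c2=30 → after 2×micro: 4; S2 reads c0=3 → after 1×micro: 66 ⇒ (c0=3, c1=4, c2=66)
macro 4: S0 reads c0=3 → after 1×micro: 3; S1 reads c2=66 → after 2×micro: 4; S2 reads c0=3 → after 1×micro: 138 ⇒ (c0=3, c1=4, c2=138)
macro 5: S0 reads c0=3 → after 1×micro: 3; S1 reads c2=138 → after 2×micro: 4; S2 reads c0=3 → after 1×micro: 282 ⇒ (c0=3, c1=4, c2=282)
macro 6: S0 reads c0=3 → after 1×micro: 3; S1 reads c2=282 → after 2×micro: 4; S2 reads c0=3 → after 1×micro: 570 ⇒ (c0=3, c1=4, c2=570)
macro 7: S0 reads c0=3 → after 1×micro: 3; S1 reads c2=570 → after 2×micro: 4; S2 reads c0=3 → after 1×micro: 1146 ⇒ (c0=3, c1=4, c2=1146)

S2 state at macro-step 5 = 282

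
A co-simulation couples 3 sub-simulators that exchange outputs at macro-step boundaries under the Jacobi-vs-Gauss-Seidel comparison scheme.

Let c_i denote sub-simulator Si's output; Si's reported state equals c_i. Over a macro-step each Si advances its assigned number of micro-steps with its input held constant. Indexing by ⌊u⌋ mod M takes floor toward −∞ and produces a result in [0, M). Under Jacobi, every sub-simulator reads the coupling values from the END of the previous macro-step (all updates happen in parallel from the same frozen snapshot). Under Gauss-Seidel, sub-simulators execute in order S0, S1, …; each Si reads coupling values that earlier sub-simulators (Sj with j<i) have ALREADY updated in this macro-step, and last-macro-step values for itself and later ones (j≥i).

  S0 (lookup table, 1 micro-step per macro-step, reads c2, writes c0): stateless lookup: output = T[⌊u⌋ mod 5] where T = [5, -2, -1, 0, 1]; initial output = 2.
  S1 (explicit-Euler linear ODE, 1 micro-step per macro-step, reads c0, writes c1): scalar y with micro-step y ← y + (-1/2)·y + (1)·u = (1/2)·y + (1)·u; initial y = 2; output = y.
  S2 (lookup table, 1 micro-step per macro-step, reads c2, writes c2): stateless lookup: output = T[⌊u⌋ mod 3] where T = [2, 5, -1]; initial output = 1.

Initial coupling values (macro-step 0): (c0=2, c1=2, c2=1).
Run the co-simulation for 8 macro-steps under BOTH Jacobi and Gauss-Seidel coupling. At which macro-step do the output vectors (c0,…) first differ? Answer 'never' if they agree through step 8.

first divergence at macro-step: 1

[Jacobi] macro 1: S0 reads c2=1 → after 1×micro: -2; S1 reads c0=2 → after 1×micro: 3; S2 reads c2=1 → after 1×micro: 5 ⇒ (c0=-2, c1=3, c2=5)
[Jacobi] macro 2: S0 reads c2=5 → after 1×micro: 5; S1 reads c0=-2 → after 1×micro: -1/2; S2 reads c2=5 → after 1×micro: -1 ⇒ (c0=5, c1=-1/2, c2=-1)
[Jacobi] macro 3: S0 reads c2=-1 → after 1×micro: 1; S1 reads c0=5 → after 1×micro: 19/4; S2 reads c2=-1 → after 1×micro: -1 ⇒ (c0=1, c1=19/4, c2=-1)
[Jacobi] macro 4: S0 reads c2=-1 → after 1×micro: 1; S1 reads c0=1 → after 1×micro: 27/8; S2 reads c2=-1 → after 1×micro: -1 ⇒ (c0=1, c1=27/8, c2=-1)
[Jacobi] macro 5: S0 reads c2=-1 → after 1×micro: 1; S1 reads c0=1 → after 1×micro: 43/16; S2 reads c2=-1 → after 1×micro: -1 ⇒ (c0=1, c1=43/16, c2=-1)
[Jacobi] macro 6: S0 reads c2=-1 → after 1×micro: 1; S1 reads c0=1 → after 1×micro: 75/32; S2 reads c2=-1 → after 1×micro: -1 ⇒ (c0=1, c1=75/32, c2=-1)
[Jacobi] macro 7: S0 reads c2=-1 → after 1×micro: 1; S1 reads c0=1 → after 1×micro: 139/64; S2 reads c2=-1 → after 1×micro: -1 ⇒ (c0=1, c1=139/64, c2=-1)
[Jacobi] macro 8: S0 reads c2=-1 → after 1×micro: 1; S1 reads c0=1 → after 1×micro: 267/128; S2 reads c2=-1 → after 1×micro: -1 ⇒ (c0=1, c1=267/128, c2=-1)
[Gauss-Seidel] macro 1: S0 reads c2=1 → after 1×micro: -2; S1 reads c0=-2 → after 1×micro: -1; S2 reads c2=1 → after 1×micro: 5 ⇒ (c0=-2, c1=-1, c2=5)
[Gauss-Seidel] macro 2: S0 reads c2=5 → after 1×micro: 5; S1 reads c0=5 → after 1×micro: 9/2; S2 reads c2=5 → after 1×micro: -1 ⇒ (c0=5, c1=9/2, c2=-1)
[Gauss-Seidel] macro 3: S0 reads c2=-1 → after 1×micro: 1; S1 reads c0=1 → after 1×micro: 13/4; S2 reads c2=-1 → after 1×micro: -1 ⇒ (c0=1, c1=13/4, c2=-1)
[Gauss-Seidel] macro 4: S0 reads c2=-1 → after 1×micro: 1; S1 reads c0=1 → after 1×micro: 21/8; S2 reads c2=-1 → after 1×micro: -1 ⇒ (c0=1, c1=21/8, c2=-1)
[Gauss-Seidel] macro 5: S0 reads c2=-1 → after 1×micro: 1; S1 reads c0=1 → after 1×micro: 37/16; S2 reads c2=-1 → after 1×micro: -1 ⇒ (c0=1, c1=37/16, c2=-1)
[Gauss-Seidel] macro 6: S0 reads c2=-1 → after 1×micro: 1; S1 reads c0=1 → after 1×micro: 69/32; S2 reads c2=-1 → after 1×micro: -1 ⇒ (c0=1, c1=69/32, c2=-1)
[Gauss-Seidel] macro 7: S0 reads c2=-1 → after 1×micro: 1; S1 reads c0=1 → after 1×micro: 133/64; S2 reads c2=-1 → after 1×micro: -1 ⇒ (c0=1, c1=133/64, c2=-1)
[Gauss-Seidel] macro 8: S0 reads c2=-1 → after 1×micro: 1; S1 reads c0=1 → after 1×micro: 261/128; S2 reads c2=-1 → after 1×micro: -1 ⇒ (c0=1, c1=261/128, c2=-1)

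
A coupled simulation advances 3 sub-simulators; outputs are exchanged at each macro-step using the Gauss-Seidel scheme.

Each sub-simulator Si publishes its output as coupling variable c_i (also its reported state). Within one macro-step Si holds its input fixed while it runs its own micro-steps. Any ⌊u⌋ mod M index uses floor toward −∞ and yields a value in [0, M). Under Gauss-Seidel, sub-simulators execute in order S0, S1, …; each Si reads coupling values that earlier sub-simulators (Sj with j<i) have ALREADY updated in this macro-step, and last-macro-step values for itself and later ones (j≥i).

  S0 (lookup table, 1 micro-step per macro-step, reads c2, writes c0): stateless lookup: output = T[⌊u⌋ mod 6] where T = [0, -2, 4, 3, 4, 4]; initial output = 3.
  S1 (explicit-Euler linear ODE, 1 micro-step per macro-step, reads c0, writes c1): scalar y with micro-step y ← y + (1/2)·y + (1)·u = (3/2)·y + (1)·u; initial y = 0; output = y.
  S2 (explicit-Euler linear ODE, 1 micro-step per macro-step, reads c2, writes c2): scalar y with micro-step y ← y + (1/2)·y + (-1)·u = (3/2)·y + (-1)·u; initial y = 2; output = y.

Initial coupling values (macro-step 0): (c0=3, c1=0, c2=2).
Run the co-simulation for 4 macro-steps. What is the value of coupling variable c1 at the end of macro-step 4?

c1 at macro-step 4 = 9

macro 1: S0 reads c2=2 → after 1×micro: 4; S1 reads c0=4 → after 1×micro: 4; S2 reads c2=2 → after 1×micro: 1 ⇒ (c0=4, c1=4, c2=1)
macro 2: S0 reads c2=1 → after 1×micro: -2; S1 reads c0=-2 → after 1×micro: 4; S2 reads c2=1 → after 1×micro: 1/2 ⇒ (c0=-2, c1=4, c2=1/2)
macro 3: S0 reads c2=1/2 → after 1×micro: 0; S1 reads c0=0 → after 1×micro: 6; S2 reads c2=1/2 → after 1×micro: 1/4 ⇒ (c0=0, c1=6, c2=1/4)
macro 4: S0 reads c2=1/4 → after 1×micro: 0; S1 reads c0=0 → after 1×micro: 9; S2 reads c2=1/4 → after 1×micro: 1/8 ⇒ (c0=0, c1=9, c2=1/8)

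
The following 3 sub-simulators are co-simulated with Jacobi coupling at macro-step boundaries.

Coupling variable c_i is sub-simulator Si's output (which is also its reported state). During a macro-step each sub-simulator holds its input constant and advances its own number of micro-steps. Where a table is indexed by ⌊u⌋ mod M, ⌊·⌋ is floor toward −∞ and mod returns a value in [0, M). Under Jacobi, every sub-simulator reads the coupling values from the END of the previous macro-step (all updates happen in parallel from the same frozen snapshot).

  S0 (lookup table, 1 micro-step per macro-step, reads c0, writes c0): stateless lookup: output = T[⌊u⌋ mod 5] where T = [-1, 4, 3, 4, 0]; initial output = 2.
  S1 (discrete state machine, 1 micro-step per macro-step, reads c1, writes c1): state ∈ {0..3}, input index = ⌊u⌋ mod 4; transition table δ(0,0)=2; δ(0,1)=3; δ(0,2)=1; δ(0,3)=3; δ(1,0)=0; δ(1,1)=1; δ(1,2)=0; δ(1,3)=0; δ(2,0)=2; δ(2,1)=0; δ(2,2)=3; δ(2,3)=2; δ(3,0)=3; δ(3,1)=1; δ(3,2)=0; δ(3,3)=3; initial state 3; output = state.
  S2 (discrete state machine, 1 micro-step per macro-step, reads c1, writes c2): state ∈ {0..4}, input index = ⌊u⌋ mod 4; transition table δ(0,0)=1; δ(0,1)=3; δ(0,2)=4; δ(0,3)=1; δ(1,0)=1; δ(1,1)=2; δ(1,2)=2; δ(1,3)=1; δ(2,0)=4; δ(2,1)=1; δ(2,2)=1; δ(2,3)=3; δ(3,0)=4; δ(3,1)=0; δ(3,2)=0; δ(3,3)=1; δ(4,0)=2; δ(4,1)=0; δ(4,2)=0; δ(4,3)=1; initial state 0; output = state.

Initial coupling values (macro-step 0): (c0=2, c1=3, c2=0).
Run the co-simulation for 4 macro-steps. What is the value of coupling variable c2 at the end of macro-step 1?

c2 at macro-step 1 = 1

macro 1: S0 reads c0=2 → after 1×micro: 3; S1 reads c1=3 → after 1×micro: 3; S2 reads c1=3 → after 1×micro: 1 ⇒ (c0=3, c1=3, c2=1)
macro 2: S0 reads c0=3 → after 1×micro: 4; S1 reads c1=3 → after 1×micro: 3; S2 reads c1=3 → after 1×micro: 1 ⇒ (c0=4, c1=3, c2=1)
macro 3: S0 reads c0=4 → after 1×micro: 0; S1 reads c1=3 → after 1×micro: 3; S2 reads c1=3 → after 1×micro: 1 ⇒ (c0=0, c1=3, c2=1)
macro 4: S0 reads c0=0 → after 1×micro: -1; S1 reads c1=3 → after 1×micro: 3; S2 reads c1=3 → after 1×micro: 1 ⇒ (c0=-1, c1=3, c2=1)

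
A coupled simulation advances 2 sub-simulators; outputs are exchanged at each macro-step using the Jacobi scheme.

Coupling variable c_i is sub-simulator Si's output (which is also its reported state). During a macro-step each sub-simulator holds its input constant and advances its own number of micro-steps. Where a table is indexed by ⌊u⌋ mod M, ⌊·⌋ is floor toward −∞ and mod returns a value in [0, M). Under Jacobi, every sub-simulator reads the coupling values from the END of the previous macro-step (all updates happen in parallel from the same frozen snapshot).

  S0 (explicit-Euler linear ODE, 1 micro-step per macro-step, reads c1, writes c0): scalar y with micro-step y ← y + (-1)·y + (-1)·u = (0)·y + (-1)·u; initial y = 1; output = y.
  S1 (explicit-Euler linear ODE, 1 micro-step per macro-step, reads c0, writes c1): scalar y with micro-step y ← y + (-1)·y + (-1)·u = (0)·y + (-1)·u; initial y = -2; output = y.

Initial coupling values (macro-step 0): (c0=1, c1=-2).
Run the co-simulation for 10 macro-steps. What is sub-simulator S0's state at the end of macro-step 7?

S0 state at macro-step 7 = 2

macro 1: S0 reads c1=-2 → after 1×micro: 2; S1 reads c0=1 → after 1×micro: -1 ⇒ (c0=2, c1=-1)
macro 2: S0 reads c1=-1 → after 1×micro: 1; S1 reads c0=2 → after 1×micro: -2 ⇒ (c0=1, c1=-2)
macro 3: S0 reads c1=-2 → after 1×micro: 2; S1 reads c0=1 → after 1×micro: -1 ⇒ (c0=2, c1=-1)
macro 4: S0 reads c1=-1 → after 1×micro: 1; S1 reads c0=2 → after 1×micro: -2 ⇒ (c0=1, c1=-2)
macro 5: S0 reads c1=-2 → after 1×micro: 2; S1 reads c0=1 → after 1×micro: -1 ⇒ (c0=2, c1=-1)
macro 6: S0 reads c1=-1 → after 1×micro: 1; S1 reads c0=2 → after 1×micro: -2 ⇒ (c0=1, c1=-2)
macro 7: S0 reads c1=-2 → after 1×micro: 2; S1 reads c0=1 → after 1×micro: -1 ⇒ (c0=2, c1=-1)
macro 8: S0 reads c1=-1 → after 1×micro: 1; S1 reads c0=2 → after 1×micro: -2 ⇒ (c0=1, c1=-2)
macro 9: S0 reads c1=-2 → after 1×micro: 2; S1 reads c0=1 → after 1×micro: -1 ⇒ (c0=2, c1=-1)
macro 10: S0 reads c1=-1 → after 1×micro: 1; S1 reads c0=2 → after 1×micro: -2 ⇒ (c0=1, c1=-2)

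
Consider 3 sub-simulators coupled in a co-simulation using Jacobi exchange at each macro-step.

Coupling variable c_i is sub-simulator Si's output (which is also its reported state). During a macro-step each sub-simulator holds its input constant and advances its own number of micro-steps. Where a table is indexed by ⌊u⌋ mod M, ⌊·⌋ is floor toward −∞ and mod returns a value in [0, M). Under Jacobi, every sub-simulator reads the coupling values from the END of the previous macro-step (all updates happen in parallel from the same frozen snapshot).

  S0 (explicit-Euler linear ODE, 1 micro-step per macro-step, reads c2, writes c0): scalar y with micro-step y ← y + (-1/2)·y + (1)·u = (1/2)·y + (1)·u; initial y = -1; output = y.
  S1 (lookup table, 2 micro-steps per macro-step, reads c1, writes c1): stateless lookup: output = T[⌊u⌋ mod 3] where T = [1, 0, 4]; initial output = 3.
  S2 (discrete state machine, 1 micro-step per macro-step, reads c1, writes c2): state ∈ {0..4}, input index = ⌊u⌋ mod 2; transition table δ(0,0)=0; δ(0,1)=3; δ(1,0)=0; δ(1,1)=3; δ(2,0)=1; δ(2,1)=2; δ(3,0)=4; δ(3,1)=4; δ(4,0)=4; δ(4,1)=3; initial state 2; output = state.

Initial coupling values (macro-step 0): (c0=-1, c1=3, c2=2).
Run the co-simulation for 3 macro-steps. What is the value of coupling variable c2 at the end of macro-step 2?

c2 at macro-step 2 = 2

macro 1: S0 reads c2=2 → after 1×micro: 3/2; S1 reads c1=3 → after 2×micro: 1; S2 reads c1=3 → after 1×micro: 2 ⇒ (c0=3/2, c1=1, c2=2)
macro 2: S0 reads c2=2 → after 1×micro: 11/4; S1 reads c1=1 → after 2×micro: 0; S2 reads c1=1 → after 1×micro: 2 ⇒ (c0=11/4, c1=0, c2=2)
macro 3: S0 reads c2=2 → after 1×micro: 27/8; S1 reads c1=0 → after 2×micro: 1; S2 reads c1=0 → after 1×micro: 1 ⇒ (c0=27/8, c1=1, c2=1)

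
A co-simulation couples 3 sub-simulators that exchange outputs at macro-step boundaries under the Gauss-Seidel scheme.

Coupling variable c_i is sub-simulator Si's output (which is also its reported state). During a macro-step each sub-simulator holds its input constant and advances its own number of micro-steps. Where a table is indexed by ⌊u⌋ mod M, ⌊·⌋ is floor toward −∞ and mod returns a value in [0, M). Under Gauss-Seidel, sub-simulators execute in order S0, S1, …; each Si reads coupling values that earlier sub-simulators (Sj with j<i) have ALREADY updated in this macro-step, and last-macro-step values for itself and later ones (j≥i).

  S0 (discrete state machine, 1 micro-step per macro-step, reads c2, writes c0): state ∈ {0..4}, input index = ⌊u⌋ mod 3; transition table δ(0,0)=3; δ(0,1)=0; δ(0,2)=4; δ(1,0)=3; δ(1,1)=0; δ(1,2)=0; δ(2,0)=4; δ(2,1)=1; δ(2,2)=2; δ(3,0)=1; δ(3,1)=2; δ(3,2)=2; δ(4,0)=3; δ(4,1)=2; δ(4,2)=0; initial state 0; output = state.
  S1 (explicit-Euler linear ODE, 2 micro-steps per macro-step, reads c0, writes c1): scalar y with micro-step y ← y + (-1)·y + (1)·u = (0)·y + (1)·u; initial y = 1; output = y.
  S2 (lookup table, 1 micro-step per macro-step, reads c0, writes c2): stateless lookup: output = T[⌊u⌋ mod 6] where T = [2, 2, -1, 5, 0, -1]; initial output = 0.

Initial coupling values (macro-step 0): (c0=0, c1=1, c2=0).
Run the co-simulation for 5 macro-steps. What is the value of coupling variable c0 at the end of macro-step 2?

c0 at macro-step 2 = 2

macro 1: S0 reads c2=0 → after 1×micro: 3; S1 reads c0=3 → after 2×micro: 3; S2 reads c0=3 → after 1×micro: 5 ⇒ (c0=3, c1=3, c2=5)
macro 2: S0 reads c2=5 → after 1×micro: 2; S1 reads c0=2 → after 2×micro: 2; S2 reads c0=2 → after 1×micro: -1 ⇒ (c0=2, c1=2, c2=-1)
macro 3: S0 reads c2=-1 → after 1×micro: 2; S1 reads c0=2 → after 2×micro: 2; S2 reads c0=2 → after 1×micro: -1 ⇒ (c0=2, c1=2, c2=-1)
macro 4: S0 reads c2=-1 → after 1×micro: 2; S1 reads c0=2 → after 2×micro: 2; S2 reads c0=2 → after 1×micro: -1 ⇒ (c0=2, c1=2, c2=-1)
macro 5: S0 reads c2=-1 → after 1×micro: 2; S1 reads c0=2 → after 2×micro: 2; S2 reads c0=2 → after 1×micro: -1 ⇒ (c0=2, c1=2, c2=-1)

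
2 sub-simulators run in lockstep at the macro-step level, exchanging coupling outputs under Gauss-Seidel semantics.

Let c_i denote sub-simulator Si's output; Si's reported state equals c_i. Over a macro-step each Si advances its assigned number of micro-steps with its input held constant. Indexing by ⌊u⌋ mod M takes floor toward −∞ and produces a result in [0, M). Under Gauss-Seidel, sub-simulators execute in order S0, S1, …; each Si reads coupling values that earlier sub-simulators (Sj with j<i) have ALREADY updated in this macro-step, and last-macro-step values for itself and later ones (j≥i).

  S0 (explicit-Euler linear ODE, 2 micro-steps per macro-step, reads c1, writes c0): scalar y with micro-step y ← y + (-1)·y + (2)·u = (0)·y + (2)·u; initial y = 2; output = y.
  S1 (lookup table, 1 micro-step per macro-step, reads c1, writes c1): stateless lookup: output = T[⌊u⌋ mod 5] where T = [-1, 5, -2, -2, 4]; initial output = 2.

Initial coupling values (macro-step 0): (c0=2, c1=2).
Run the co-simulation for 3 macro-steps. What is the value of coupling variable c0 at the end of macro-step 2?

macro 1: S0 reads c1=2 → after 2×micro: 4; S1 reads c1=2 → after 1×micro: -2 ⇒ (c0=4, c1=-2)
macro 2: S0 reads c1=-2 → after 2×micro: -4; S1 reads c1=-2 → after 1×micro: -2 ⇒ (c0=-4, c1=-2)
macro 3: S0 reads c1=-2 → after 2×micro: -4; S1 reads c1=-2 → after 1×micro: -2 ⇒ (c0=-4, c1=-2)

c0 at macro-step 2 = -4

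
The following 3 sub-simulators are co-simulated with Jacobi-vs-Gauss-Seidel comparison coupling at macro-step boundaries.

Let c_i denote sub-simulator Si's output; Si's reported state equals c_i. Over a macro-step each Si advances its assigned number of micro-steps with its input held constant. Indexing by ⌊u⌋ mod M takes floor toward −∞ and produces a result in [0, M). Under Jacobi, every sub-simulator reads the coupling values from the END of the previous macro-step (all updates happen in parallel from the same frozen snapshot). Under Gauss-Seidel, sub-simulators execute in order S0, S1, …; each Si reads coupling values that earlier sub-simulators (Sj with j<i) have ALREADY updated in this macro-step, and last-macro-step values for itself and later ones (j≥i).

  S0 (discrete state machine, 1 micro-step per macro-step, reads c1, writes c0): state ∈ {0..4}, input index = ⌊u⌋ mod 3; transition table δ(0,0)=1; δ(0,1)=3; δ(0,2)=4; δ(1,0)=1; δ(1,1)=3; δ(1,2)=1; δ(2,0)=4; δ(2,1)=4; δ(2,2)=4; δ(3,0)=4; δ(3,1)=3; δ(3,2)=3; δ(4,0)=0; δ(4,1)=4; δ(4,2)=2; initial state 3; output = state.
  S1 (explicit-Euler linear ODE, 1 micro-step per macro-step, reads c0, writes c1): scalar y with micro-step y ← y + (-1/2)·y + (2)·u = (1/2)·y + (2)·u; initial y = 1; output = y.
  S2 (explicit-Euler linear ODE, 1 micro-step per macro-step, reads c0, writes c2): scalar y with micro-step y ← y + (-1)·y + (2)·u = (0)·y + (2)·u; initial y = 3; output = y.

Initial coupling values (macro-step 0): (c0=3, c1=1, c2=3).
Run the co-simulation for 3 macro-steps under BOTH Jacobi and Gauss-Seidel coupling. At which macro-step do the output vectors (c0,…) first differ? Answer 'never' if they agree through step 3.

[Jacobi] macro 1: S0 reads c1=1 → after 1×micro: 3; S1 reads c0=3 → after 1×micro: 13/2; S2 reads c0=3 → after 1×micro: 6 ⇒ (c0=3, c1=13/2, c2=6)
[Jacobi] macro 2: S0 reads c1=13/2 → after 1×micro: 4; S1 reads c0=3 → after 1×micro: 37/4; S2 reads c0=3 → after 1×micro: 6 ⇒ (c0=4, c1=37/4, c2=6)
[Jacobi] macro 3: S0 reads c1=37/4 → after 1×micro: 0; S1 reads c0=4 → after 1×micro: 101/8; S2 reads c0=4 → after 1×micro: 8 ⇒ (c0=0, c1=101/8, c2=8)
[Gauss-Seidel] macro 1: S0 reads c1=1 → after 1×micro: 3; S1 reads c0=3 → after 1×micro: 13/2; S2 reads c0=3 → after 1×micro: 6 ⇒ (c0=3, c1=13/2, c2=6)
[Gauss-Seidel] macro 2: S0 reads c1=13/2 → after 1×micro: 4; S1 reads c0=4 → after 1×micro: 45/4; S2 reads c0=4 → after 1×micro: 8 ⇒ (c0=4, c1=45/4, c2=8)
[Gauss-Seidel] macro 3: S0 reads c1=45/4 → after 1×micro: 2; S1 reads c0=2 → after 1×micro: 77/8; S2 reads c0=2 → after 1×micro: 4 ⇒ (c0=2, c1=77/8, c2=4)

first divergence at macro-step: 2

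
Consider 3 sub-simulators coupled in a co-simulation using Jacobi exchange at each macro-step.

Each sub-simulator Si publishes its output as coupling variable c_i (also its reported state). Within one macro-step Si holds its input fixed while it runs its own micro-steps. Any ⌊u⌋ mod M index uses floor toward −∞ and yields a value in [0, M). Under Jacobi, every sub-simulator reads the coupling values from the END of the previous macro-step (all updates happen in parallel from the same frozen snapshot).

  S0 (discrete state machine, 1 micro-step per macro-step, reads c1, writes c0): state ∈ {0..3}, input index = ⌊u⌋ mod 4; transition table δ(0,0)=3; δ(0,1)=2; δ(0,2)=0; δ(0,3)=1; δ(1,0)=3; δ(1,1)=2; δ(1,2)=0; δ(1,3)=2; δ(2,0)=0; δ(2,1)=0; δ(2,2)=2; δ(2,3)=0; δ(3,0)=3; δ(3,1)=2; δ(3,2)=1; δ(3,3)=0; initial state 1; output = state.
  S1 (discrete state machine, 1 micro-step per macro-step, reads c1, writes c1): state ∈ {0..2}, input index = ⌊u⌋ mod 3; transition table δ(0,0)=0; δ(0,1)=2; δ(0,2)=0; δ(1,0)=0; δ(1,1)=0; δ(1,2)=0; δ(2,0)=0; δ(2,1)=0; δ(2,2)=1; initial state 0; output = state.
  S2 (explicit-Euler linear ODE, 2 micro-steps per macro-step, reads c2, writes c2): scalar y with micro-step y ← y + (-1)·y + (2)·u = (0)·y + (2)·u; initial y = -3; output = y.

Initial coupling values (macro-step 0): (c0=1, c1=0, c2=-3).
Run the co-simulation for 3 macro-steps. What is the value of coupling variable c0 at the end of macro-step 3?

macro 1: S0 reads c1=0 → after 1×micro: 3; S1 reads c1=0 → after 1×micro: 0; S2 reads c2=-3 → after 2×micro: -6 ⇒ (c0=3, c1=0, c2=-6)
macro 2: S0 reads c1=0 → after 1×micro: 3; S1 reads c1=0 → after 1×micro: 0; S2 reads c2=-6 → after 2×micro: -12 ⇒ (c0=3, c1=0, c2=-12)
macro 3: S0 reads c1=0 → after 1×micro: 3; S1 reads c1=0 → after 1×micro: 0; S2 reads c2=-12 → after 2×micro: -24 ⇒ (c0=3, c1=0, c2=-24)

c0 at macro-step 3 = 3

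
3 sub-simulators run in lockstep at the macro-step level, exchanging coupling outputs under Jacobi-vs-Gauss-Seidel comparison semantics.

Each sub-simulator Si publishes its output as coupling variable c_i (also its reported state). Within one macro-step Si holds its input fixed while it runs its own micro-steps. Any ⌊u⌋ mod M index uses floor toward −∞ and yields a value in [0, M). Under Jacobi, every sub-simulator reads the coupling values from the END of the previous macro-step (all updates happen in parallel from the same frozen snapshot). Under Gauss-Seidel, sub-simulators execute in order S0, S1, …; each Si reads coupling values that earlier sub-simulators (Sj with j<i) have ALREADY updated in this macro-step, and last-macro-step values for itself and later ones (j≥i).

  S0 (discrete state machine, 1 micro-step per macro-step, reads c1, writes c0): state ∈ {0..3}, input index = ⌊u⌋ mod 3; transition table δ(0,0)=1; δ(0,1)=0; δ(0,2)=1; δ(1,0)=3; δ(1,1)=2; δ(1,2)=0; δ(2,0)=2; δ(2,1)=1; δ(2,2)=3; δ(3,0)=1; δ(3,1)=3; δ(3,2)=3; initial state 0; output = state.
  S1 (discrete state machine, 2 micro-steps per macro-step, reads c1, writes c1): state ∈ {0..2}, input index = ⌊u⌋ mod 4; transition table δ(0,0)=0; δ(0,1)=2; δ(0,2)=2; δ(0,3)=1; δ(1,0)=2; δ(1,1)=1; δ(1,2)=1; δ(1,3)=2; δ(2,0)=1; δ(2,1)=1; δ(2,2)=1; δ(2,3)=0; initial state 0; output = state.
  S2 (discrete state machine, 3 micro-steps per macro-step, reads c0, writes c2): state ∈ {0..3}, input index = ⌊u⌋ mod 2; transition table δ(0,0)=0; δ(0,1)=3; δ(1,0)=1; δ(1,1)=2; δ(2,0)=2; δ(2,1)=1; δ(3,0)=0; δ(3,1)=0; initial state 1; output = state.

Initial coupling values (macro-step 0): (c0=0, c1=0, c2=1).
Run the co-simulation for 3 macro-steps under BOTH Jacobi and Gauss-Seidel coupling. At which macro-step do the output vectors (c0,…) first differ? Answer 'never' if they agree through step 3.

first divergence at macro-step: 1

[Jacobi] macro 1: S0 reads c1=0 → after 1×micro: 1; S1 reads c1=0 → after 2×micro: 0; S2 reads c0=0 → after 3×micro: 1 ⇒ (c0=1, c1=0, c2=1)
[Jacobi] macro 2: S0 reads c1=0 → after 1×micro: 3; S1 reads c1=0 → after 2×micro: 0; S2 reads c0=1 → after 3×micro: 2 ⇒ (c0=3, c1=0, c2=2)
[Jacobi] macro 3: S0 reads c1=0 → after 1×micro: 1; S1 reads c1=0 → after 2×micro: 0; S2 reads c0=3 → after 3×micro: 1 ⇒ (c0=1, c1=0, c2=1)
[Gauss-Seidel] macro 1: S0 reads c1=0 → after 1×micro: 1; S1 reads c1=0 → after 2×micro: 0; S2 reads c0=1 → after 3×micro: 2 ⇒ (c0=1, c1=0, c2=2)
[Gauss-Seidel] macro 2: S0 reads c1=0 → after 1×micro: 3; S1 reads c1=0 → after 2×micro: 0; S2 reads c0=3 → after 3×micro: 1 ⇒ (c0=3, c1=0, c2=1)
[Gauss-Seidel] macro 3: S0 reads c1=0 → after 1×micro: 1; S1 reads c1=0 → after 2×micro: 0; S2 reads c0=1 → after 3×micro: 2 ⇒ (c0=1, c1=0, c2=2)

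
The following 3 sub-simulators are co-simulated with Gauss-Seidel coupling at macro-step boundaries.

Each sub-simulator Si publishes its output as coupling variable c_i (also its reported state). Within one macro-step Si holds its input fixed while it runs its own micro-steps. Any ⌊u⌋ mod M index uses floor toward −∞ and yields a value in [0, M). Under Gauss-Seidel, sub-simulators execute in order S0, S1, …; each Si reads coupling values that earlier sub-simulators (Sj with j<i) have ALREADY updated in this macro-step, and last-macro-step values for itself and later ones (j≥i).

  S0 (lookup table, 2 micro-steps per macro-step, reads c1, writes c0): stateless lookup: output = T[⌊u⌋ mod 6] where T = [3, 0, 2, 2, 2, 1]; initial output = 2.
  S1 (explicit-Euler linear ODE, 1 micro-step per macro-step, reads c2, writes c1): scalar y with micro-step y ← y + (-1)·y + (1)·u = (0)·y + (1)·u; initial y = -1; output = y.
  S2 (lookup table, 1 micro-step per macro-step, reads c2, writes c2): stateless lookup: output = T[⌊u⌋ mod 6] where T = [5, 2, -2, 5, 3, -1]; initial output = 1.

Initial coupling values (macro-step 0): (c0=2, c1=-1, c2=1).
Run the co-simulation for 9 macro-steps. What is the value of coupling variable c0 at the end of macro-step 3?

c0 at macro-step 3 = 2

macro 1: S0 reads c1=-1 → after 2×micro: 1; S1 reads c2=1 → after 1×micro: 1; S2 reads c2=1 → after 1×micro: 2 ⇒ (c0=1, c1=1, c2=2)
macro 2: S0 reads c1=1 → after 2×micro: 0; S1 reads c2=2 → after 1×micro: 2; S2 reads c2=2 → after 1×micro: -2 ⇒ (c0=0, c1=2, c2=-2)
macro 3: S0 reads c1=2 → after 2×micro: 2; S1 reads c2=-2 → after 1×micro: -2; S2 reads c2=-2 → after 1×micro: 3 ⇒ (c0=2, c1=-2, c2=3)
macro 4: S0 reads c1=-2 → after 2×micro: 2; S1 reads c2=3 → after 1×micro: 3; S2 reads c2=3 → after 1×micro: 5 ⇒ (c0=2, c1=3, c2=5)
macro 5: S0 reads c1=3 → after 2×micro: 2; S1 reads c2=5 → after 1×micro: 5; S2 reads c2=5 → after 1×micro: -1 ⇒ (c0=2, c1=5, c2=-1)
macro 6: S0 reads c1=5 → after 2×micro: 1; S1 reads c2=-1 → after 1×micro: -1; S2 reads c2=-1 → after 1×micro: -1 ⇒ (c0=1, c1=-1, c2=-1)
macro 7: S0 reads c1=-1 → after 2×micro: 1; S1 reads c2=-1 → after 1×micro: -1; S2 reads c2=-1 → after 1×micro: -1 ⇒ (c0=1, c1=-1, c2=-1)
macro 8: S0 reads c1=-1 → after 2×micro: 1; S1 reads c2=-1 → after 1×micro: -1; S2 reads c2=-1 → after 1×micro: -1 ⇒ (c0=1, c1=-1, c2=-1)
macro 9: S0 reads c1=-1 → after 2×micro: 1; S1 reads c2=-1 → after 1×micro: -1; S2 reads c2=-1 → after 1×micro: -1 ⇒ (c0=1, c1=-1, c2=-1)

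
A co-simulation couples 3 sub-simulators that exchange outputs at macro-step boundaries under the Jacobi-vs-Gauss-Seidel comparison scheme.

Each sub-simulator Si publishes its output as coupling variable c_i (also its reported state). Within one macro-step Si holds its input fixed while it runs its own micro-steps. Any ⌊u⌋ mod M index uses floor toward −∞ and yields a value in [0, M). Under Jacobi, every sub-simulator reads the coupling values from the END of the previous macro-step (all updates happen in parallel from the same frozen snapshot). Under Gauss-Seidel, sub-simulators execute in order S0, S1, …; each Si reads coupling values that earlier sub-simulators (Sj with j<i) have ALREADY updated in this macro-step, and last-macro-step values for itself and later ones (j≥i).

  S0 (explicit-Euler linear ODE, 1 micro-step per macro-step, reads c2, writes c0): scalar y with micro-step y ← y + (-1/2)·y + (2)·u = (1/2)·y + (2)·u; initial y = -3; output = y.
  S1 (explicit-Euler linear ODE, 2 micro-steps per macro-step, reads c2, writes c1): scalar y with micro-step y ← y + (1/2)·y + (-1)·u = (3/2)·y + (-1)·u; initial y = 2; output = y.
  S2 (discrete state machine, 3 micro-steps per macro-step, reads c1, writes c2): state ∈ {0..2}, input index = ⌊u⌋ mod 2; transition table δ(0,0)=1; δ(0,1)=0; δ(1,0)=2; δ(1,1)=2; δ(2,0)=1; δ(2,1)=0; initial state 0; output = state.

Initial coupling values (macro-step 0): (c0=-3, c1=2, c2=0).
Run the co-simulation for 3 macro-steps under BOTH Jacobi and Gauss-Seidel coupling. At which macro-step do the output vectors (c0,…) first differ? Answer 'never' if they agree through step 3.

[Jacobi] macro 1: S0 reads c2=0 → after 1×micro: -3/2; S1 reads c2=0 → after 2×micro: 9/2; S2 reads c1=2 → after 3×micro: 1 ⇒ (c0=-3/2, c1=9/2, c2=1)
[Jacobi] macro 2: S0 reads c2=1 → after 1×micro: 5/4; S1 reads c2=1 → after 2×micro: 61/8; S2 reads c1=9/2 → after 3×micro: 2 ⇒ (c0=5/4, c1=61/8, c2=2)
[Jacobi] macro 3: S0 reads c2=2 → after 1×micro: 37/8; S1 reads c2=2 → after 2×micro: 389/32; S2 reads c1=61/8 → after 3×micro: 0 ⇒ (c0=37/8, c1=389/32, c2=0)
[Gauss-Seidel] macro 1: S0 reads c2=0 → after 1×micro: -3/2; S1 reads c2=0 → after 2×micro: 9/2; S2 reads c1=9/2 → after 3×micro: 1 ⇒ (c0=-3/2, c1=9/2, c2=1)
[Gauss-Seidel] macro 2: S0 reads c2=1 → after 1×micro: 5/4; S1 reads c2=1 → after 2×micro: 61/8; S2 reads c1=61/8 → after 3×micro: 0 ⇒ (c0=5/4, c1=61/8, c2=0)
[Gauss-Seidel] macro 3: S0 reads c2=0 → after 1×micro: 5/8; S1 reads c2=0 → after 2×micro: 549/32; S2 reads c1=549/32 → after 3×micro: 0 ⇒ (c0=5/8, c1=549/32, c2=0)

first divergence at macro-step: 2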